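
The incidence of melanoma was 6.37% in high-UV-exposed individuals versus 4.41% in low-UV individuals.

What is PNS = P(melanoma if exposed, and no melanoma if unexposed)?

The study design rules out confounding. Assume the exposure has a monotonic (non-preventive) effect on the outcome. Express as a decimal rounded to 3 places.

PNS ≈ 0.020

p₁ = 0.0637, p₀ = 0.0441.
Under exogeneity and monotonicity, PNS = p₁ − p₀.
PNS = 0.0637 − 0.0441 = 0.0196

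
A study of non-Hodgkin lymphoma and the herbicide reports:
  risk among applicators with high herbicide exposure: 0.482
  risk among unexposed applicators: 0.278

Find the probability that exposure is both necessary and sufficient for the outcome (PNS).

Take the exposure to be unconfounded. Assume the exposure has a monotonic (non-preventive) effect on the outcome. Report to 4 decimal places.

PNS ≈ 0.2040

Let p₁ = 0.482, p₀ = 0.278.
Under exogeneity and monotonicity, PNS = p₁ − p₀.
PNS = 0.482 − 0.278 = 0.204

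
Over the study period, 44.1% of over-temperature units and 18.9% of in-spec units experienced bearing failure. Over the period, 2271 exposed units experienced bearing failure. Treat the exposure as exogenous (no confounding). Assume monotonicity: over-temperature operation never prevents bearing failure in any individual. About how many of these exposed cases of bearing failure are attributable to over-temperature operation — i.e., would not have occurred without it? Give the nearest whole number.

p₁ = 0.441, p₀ = 0.189.
PN = (p₁ − p₀)/p₁ = (0.441 − 0.189) / 0.441 ≈ 0.57143.
Attributable cases ≈ PN × (exposed cases) = 0.57143 × 2271 ≈ 1297.71.

about 1298 cases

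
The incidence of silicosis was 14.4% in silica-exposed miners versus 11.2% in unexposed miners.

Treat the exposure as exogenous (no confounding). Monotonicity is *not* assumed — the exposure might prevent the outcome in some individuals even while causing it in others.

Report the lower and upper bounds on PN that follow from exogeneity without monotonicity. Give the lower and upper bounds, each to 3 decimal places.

0.222 ≤ PN ≤ 1.000

p₁ = 0.144, p₀ = 0.112.
Under exogeneity alone the bounds on PN are max{0,(p₁−p₀)/p₁} ≤ PN ≤ min{1,(1−p₀)/p₁}.
  lower = (p₁ − p₀)/p₁ = 0.032 / 0.144 ≈ 0.2222
  upper = min{1, (1 − p₀)/p₁} = 0.888 / 0.144 ≈ 6.1667 → capped at 1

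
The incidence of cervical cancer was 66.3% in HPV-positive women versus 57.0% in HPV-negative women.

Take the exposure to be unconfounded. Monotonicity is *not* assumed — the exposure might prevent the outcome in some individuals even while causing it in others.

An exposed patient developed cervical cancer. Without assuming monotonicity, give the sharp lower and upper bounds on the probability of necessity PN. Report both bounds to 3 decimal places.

p₁ = 0.663, p₀ = 0.57.
Under exogeneity alone the bounds on PN are max{0,(p₁−p₀)/p₁} ≤ PN ≤ min{1,(1−p₀)/p₁}.
  lower = (p₁ − p₀)/p₁ = 0.093 / 0.663 ≈ 0.1403
  upper = min{1, (1 − p₀)/p₁} = 0.43 / 0.663 ≈ 0.6486

0.140 ≤ PN ≤ 0.649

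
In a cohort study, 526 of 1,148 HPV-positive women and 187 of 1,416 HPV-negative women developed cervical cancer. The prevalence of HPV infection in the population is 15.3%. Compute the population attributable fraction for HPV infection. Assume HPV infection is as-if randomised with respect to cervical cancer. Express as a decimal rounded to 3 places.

PAF ≈ 0.274

p₁ = P(outcome | exposed) = 526/1148 = 0.45819
p₀ = P(outcome | unexposed) = 187/1416 = 0.13206
Overall risk P(Y=1) = π·p₁ + (1−π)·p₀ = 0.153×0.45819 + 0.847×0.13206 = 0.18196.
Under exogeneity, PAF = [P(Y=1) − p₀] / P(Y=1).
PAF = (0.18196 − 0.13206) / 0.18196 ≈ 0.2742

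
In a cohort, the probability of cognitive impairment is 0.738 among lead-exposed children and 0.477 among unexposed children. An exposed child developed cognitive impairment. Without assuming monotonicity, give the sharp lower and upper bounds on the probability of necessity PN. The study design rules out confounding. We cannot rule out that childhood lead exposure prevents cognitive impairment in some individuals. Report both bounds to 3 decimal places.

Let p₁ = 0.738, p₀ = 0.477.
Under exogeneity alone the bounds on PN are max{0,(p₁−p₀)/p₁} ≤ PN ≤ min{1,(1−p₀)/p₁}.
  lower = (p₁ − p₀)/p₁ = 0.261 / 0.738 ≈ 0.3537
  upper = min{1, (1 − p₀)/p₁} = 0.523 / 0.738 ≈ 0.7087

0.354 ≤ PN ≤ 0.709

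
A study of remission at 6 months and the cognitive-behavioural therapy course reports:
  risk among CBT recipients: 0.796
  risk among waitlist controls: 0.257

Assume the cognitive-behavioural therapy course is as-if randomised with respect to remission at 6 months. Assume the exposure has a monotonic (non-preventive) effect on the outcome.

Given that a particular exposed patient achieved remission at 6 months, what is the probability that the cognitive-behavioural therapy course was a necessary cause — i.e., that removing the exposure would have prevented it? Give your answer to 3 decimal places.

PN ≈ 0.677

Let p₁ = 0.796, p₀ = 0.257.
Under exogeneity and monotonicity, PN = (p₁ − p₀) / p₁.
PN = (0.796 − 0.257) / 0.796 = 0.539 / 0.796 ≈ 0.6771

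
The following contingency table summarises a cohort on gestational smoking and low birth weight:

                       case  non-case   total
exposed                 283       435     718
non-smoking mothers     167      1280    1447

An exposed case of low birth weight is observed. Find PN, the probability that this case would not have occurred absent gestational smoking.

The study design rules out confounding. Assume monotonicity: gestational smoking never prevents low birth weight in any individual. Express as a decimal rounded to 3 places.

p₁ = P(outcome | exposed) = 283/718 = 0.39415
p₀ = P(outcome | unexposed) = 167/1447 = 0.11541
Under exogeneity and monotonicity, PN = (p₁ − p₀)/p₁.
PN = (0.39415 − 0.11541) / 0.39415 ≈ 0.7072

PN ≈ 0.707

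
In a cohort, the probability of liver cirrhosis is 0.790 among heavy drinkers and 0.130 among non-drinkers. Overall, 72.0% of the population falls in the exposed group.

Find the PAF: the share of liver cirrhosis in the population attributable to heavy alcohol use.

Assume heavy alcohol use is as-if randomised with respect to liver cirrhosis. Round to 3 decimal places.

Let p₁ = 0.79, p₀ = 0.13.
Overall risk P(Y=1) = π·p₁ + (1−π)·p₀ = 0.72×0.79 + 0.28×0.13 = 0.6052.
Under exogeneity, PAF = [P(Y=1) − p₀] / P(Y=1).
PAF = (0.6052 − 0.13) / 0.6052 ≈ 0.7852

PAF ≈ 0.785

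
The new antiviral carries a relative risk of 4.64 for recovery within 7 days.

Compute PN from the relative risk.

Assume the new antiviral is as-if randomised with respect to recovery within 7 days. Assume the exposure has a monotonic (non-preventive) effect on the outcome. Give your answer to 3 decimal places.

PN ≈ 0.784

Under exogeneity and monotonicity, PN = (RR − 1) / RR = 1 − 1/RR.
PN = (4.64 − 1) / 4.64 = 3.64 / 4.64 ≈ 0.7845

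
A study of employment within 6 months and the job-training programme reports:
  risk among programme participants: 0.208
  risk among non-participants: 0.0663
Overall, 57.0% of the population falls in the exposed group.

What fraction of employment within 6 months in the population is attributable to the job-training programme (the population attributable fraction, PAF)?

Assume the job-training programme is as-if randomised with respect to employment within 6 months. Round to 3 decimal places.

Let p₁ = 0.208, p₀ = 0.0663.
Overall risk P(Y=1) = π·p₁ + (1−π)·p₀ = 0.57×0.208 + 0.43×0.0663 = 0.14707.
Under exogeneity, PAF = [P(Y=1) − p₀] / P(Y=1).
PAF = (0.14707 − 0.0663) / 0.14707 ≈ 0.5492

PAF ≈ 0.549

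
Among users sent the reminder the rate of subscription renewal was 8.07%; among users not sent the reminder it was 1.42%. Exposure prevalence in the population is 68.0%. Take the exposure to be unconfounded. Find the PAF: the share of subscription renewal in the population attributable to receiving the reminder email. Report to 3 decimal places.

p₁ = 0.0807, p₀ = 0.0142.
Overall risk P(Y=1) = π·p₁ + (1−π)·p₀ = 0.68×0.0807 + 0.32×0.0142 = 0.05942.
Under exogeneity, PAF = [P(Y=1) − p₀] / P(Y=1).
PAF = (0.05942 − 0.0142) / 0.05942 ≈ 0.7610

PAF ≈ 0.761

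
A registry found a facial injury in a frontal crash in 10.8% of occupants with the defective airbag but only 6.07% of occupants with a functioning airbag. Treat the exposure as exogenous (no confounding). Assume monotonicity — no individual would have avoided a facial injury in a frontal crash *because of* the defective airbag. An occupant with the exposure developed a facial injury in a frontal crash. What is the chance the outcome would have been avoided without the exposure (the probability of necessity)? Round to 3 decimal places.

p₁ = 0.108, p₀ = 0.0607.
Under exogeneity and monotonicity, PN = (p₁ − p₀) / p₁.
PN = (0.108 − 0.0607) / 0.108 = 0.0473 / 0.108 ≈ 0.4380

PN ≈ 0.438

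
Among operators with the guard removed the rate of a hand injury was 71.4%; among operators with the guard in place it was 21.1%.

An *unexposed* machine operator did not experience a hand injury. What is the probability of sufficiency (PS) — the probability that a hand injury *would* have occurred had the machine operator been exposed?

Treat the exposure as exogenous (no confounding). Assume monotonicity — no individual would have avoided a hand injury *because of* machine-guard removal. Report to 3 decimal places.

p₁ = 0.714, p₀ = 0.211.
Under exogeneity and monotonicity, PS = (p₁ − p₀) / (1 − p₀).
PS = (0.714 − 0.211) / (1 − 0.211) = 0.503 / 0.789 ≈ 0.6375

PS ≈ 0.638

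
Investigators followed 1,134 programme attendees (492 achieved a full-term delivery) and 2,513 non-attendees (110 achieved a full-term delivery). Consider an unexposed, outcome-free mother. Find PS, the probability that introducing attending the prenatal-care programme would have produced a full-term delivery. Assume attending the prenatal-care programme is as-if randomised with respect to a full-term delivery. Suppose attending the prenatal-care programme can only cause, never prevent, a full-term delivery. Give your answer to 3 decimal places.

p₁ = P(outcome | exposed) = 492/1134 = 0.43386
p₀ = P(outcome | unexposed) = 110/2513 = 0.043772
Under exogeneity and monotonicity, PS = (p₁ − p₀) / (1 − p₀).
PS = (0.43386 − 0.043772) / (1 − 0.043772) = 0.39009 / 0.95623 ≈ 0.4079

PS ≈ 0.408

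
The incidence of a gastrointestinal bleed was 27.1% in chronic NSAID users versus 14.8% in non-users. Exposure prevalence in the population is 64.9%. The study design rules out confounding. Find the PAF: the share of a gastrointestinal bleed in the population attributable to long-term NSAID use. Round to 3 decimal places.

p₁ = 0.271, p₀ = 0.148.
Overall risk P(Y=1) = π·p₁ + (1−π)·p₀ = 0.649×0.271 + 0.351×0.148 = 0.22783.
Under exogeneity, PAF = [P(Y=1) − p₀] / P(Y=1).
PAF = (0.22783 − 0.148) / 0.22783 ≈ 0.3504

PAF ≈ 0.350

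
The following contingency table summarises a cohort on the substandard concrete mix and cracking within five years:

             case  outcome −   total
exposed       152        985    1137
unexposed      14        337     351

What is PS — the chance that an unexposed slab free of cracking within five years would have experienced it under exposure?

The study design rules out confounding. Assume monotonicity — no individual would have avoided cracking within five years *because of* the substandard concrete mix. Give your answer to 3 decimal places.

p₁ = P(outcome | exposed) = 152/1137 = 0.13369
p₀ = P(outcome | unexposed) = 14/351 = 0.039886
Under exogeneity and monotonicity, PS = (p₁ − p₀) / (1 − p₀).
PS = (0.13369 − 0.039886) / (1 − 0.039886) = 0.093799 / 0.96011 ≈ 0.0977

PS ≈ 0.098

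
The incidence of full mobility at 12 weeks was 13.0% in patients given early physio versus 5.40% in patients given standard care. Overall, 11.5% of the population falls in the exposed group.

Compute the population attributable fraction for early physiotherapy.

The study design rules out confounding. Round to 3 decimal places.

PAF ≈ 0.139

p₁ = 0.13, p₀ = 0.054.
Overall risk P(Y=1) = π·p₁ + (1−π)·p₀ = 0.115×0.13 + 0.885×0.054 = 0.06274.
Under exogeneity, PAF = [P(Y=1) − p₀] / P(Y=1).
PAF = (0.06274 − 0.054) / 0.06274 ≈ 0.1393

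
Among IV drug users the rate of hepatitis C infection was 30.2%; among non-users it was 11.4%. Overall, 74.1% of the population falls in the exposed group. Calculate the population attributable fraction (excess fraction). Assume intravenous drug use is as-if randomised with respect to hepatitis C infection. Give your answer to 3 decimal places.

p₁ = 0.302, p₀ = 0.114.
Overall risk P(Y=1) = π·p₁ + (1−π)·p₀ = 0.741×0.302 + 0.259×0.114 = 0.25331.
Under exogeneity, PAF = [P(Y=1) − p₀] / P(Y=1).
PAF = (0.25331 − 0.114) / 0.25331 ≈ 0.5500

PAF ≈ 0.550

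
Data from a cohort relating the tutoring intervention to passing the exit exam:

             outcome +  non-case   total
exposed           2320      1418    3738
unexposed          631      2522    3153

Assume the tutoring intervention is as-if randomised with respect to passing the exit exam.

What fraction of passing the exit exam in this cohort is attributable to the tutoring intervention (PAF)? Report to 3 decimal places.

p₁ = P(outcome | exposed) = 2320/3738 = 0.62065
p₀ = P(outcome | unexposed) = 631/3153 = 0.20013
Exposure prevalence π = 3738/6891 = 0.54245; overall risk P(Y=1) = 0.42824.
Under exogeneity, PAF = [P(Y=1) − p₀]/P(Y=1).
PAF = (0.42824 − 0.20013) / 0.42824 ≈ 0.5327

PAF ≈ 0.533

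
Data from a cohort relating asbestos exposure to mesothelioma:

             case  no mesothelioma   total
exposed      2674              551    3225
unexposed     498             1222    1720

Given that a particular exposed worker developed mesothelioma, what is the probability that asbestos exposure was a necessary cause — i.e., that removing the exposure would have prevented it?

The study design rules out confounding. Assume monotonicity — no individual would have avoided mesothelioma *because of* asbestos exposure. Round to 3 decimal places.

PN ≈ 0.651

p₁ = P(outcome | exposed) = 2674/3225 = 0.82915
p₀ = P(outcome | unexposed) = 498/1720 = 0.28953
Under exogeneity and monotonicity, PN = (p₁ − p₀)/p₁.
PN = (0.82915 − 0.28953) / 0.82915 ≈ 0.6508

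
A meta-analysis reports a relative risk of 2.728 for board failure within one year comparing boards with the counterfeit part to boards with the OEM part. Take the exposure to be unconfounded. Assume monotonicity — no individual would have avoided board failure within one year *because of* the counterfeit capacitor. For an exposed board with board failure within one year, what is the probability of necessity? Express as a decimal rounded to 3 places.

Under exogeneity and monotonicity, PN = (RR − 1) / RR = 1 − 1/RR.
PN = (2.728 − 1) / 2.728 = 1.728 / 2.728 ≈ 0.6334

PN ≈ 0.633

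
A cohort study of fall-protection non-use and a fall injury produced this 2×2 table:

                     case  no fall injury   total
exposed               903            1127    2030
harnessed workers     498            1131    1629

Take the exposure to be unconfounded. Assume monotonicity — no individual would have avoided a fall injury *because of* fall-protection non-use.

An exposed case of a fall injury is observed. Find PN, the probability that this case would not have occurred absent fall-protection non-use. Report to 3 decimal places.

PN ≈ 0.313

p₁ = P(outcome | exposed) = 903/2030 = 0.44483
p₀ = P(outcome | unexposed) = 498/1629 = 0.30571
Under exogeneity and monotonicity, PN = (p₁ − p₀)/p₁.
PN = (0.44483 − 0.30571) / 0.44483 ≈ 0.3127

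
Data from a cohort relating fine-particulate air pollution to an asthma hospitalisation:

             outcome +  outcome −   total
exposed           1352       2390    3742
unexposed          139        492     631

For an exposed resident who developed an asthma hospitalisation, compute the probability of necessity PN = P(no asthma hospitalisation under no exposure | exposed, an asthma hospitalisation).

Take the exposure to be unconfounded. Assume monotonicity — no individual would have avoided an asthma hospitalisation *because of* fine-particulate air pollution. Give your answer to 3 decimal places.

p₁ = P(outcome | exposed) = 1352/3742 = 0.3613
p₀ = P(outcome | unexposed) = 139/631 = 0.22029
Under exogeneity and monotonicity, PN = (p₁ − p₀)/p₁.
PN = (0.3613 − 0.22029) / 0.3613 ≈ 0.3903

PN ≈ 0.390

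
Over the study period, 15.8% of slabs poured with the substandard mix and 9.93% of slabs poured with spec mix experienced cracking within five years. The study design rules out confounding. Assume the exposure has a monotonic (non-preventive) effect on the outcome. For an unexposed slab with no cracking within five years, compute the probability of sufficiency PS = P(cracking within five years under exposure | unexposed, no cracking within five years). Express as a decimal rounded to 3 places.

PS ≈ 0.065

p₁ = 0.158, p₀ = 0.0993.
Under exogeneity and monotonicity, PS = (p₁ − p₀) / (1 − p₀).
PS = (0.158 − 0.0993) / (1 − 0.0993) = 0.0587 / 0.9007 ≈ 0.0652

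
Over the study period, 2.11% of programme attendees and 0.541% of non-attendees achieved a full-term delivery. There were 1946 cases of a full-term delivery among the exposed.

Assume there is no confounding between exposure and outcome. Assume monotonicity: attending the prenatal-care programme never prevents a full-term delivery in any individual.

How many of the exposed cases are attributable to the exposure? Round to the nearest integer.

p₁ = 0.0211, p₀ = 0.00541.
PN = (p₁ − p₀)/p₁ = (0.0211 − 0.00541) / 0.0211 ≈ 0.74360.
Attributable cases ≈ PN × (exposed cases) = 0.74360 × 1946 ≈ 1447.05.

about 1447 cases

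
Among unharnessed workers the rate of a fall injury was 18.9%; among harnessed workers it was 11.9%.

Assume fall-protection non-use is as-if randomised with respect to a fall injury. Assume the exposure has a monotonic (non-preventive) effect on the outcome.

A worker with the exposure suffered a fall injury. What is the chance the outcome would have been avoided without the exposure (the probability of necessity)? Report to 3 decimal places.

p₁ = 0.189, p₀ = 0.119.
Under exogeneity and monotonicity, PN = (p₁ − p₀) / p₁.
PN = (0.189 − 0.119) / 0.189 = 0.07 / 0.189 ≈ 0.3704

PN ≈ 0.370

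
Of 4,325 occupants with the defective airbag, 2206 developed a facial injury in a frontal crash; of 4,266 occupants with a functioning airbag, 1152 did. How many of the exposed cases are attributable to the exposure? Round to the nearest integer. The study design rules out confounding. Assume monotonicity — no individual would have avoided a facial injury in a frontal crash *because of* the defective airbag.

about 1038 cases

p₁ = P(outcome | exposed) = 2206/4325 = 0.51006
p₀ = P(outcome | unexposed) = 1152/4266 = 0.27004
PN = (p₁ − p₀)/p₁ = (0.51006 − 0.27004) / 0.51006 ≈ 0.47057.
Attributable cases ≈ PN × (exposed cases) = 0.47057 × 2206 ≈ 1038.07.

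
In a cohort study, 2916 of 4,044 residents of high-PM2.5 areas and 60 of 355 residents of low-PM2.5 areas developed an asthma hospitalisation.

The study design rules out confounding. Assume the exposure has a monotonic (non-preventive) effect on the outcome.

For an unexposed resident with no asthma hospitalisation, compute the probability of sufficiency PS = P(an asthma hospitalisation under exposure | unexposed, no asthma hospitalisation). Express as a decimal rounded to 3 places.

p₁ = P(outcome | exposed) = 2916/4044 = 0.72107
p₀ = P(outcome | unexposed) = 60/355 = 0.16901
Under exogeneity and monotonicity, PS = (p₁ − p₀) / (1 − p₀).
PS = (0.72107 − 0.16901) / (1 − 0.16901) = 0.55205 / 0.83099 ≈ 0.6643

PS ≈ 0.664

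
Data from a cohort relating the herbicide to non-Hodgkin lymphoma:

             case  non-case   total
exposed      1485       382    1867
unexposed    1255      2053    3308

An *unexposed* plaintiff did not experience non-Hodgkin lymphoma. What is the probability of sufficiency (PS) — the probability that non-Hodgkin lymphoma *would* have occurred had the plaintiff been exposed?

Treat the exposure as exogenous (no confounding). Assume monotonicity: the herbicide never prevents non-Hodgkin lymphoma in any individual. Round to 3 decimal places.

PS ≈ 0.670

p₁ = P(outcome | exposed) = 1485/1867 = 0.79539
p₀ = P(outcome | unexposed) = 1255/3308 = 0.37938
Under exogeneity and monotonicity, PS = (p₁ − p₀)/(1 − p₀).
PS = (0.79539 − 0.37938) / 0.62062 ≈ 0.6703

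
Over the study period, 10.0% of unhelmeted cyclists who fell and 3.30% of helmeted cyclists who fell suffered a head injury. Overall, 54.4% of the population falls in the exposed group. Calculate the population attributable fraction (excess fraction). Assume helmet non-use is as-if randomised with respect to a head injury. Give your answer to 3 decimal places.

p₁ = 0.1, p₀ = 0.033.
Overall risk P(Y=1) = π·p₁ + (1−π)·p₀ = 0.544×0.1 + 0.456×0.033 = 0.069448.
Under exogeneity, PAF = [P(Y=1) − p₀] / P(Y=1).
PAF = (0.069448 − 0.033) / 0.069448 ≈ 0.5248

PAF ≈ 0.525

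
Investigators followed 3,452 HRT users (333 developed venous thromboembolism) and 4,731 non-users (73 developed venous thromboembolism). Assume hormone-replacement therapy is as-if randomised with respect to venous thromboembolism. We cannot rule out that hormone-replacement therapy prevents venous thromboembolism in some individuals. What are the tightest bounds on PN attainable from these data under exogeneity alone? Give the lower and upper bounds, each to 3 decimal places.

0.840 ≤ PN ≤ 1.000

p₁ = P(outcome | exposed) = 333/3452 = 0.096466
p₀ = P(outcome | unexposed) = 73/4731 = 0.01543
Under exogeneity alone the bounds on PN are max{0,(p₁−p₀)/p₁} ≤ PN ≤ min{1,(1−p₀)/p₁}.
  lower = (p₁ − p₀)/p₁ = 0.081036 / 0.096466 ≈ 0.8400
  upper = min{1, (1 − p₀)/p₁} = 0.98457 / 0.096466 ≈ 10.2064 → capped at 1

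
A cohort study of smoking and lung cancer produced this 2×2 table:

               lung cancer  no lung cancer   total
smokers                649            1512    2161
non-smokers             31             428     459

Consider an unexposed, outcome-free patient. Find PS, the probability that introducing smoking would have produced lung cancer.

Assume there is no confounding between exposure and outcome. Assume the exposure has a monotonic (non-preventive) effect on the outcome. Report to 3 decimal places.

p₁ = P(outcome | exposed) = 649/2161 = 0.30032
p₀ = P(outcome | unexposed) = 31/459 = 0.067538
Under exogeneity and monotonicity, PS = (p₁ − p₀)/(1 − p₀).
PS = (0.30032 − 0.067538) / 0.93246 ≈ 0.2496

PS ≈ 0.250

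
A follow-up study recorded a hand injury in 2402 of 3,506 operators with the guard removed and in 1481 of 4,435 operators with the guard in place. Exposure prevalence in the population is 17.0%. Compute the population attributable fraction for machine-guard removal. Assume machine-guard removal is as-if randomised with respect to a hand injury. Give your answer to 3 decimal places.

PAF ≈ 0.152

p₁ = P(outcome | exposed) = 2402/3506 = 0.68511
p₀ = P(outcome | unexposed) = 1481/4435 = 0.33393
Overall risk P(Y=1) = π·p₁ + (1−π)·p₀ = 0.17×0.68511 + 0.83×0.33393 = 0.39363.
Under exogeneity, PAF = [P(Y=1) − p₀] / P(Y=1).
PAF = (0.39363 − 0.33393) / 0.39363 ≈ 0.1517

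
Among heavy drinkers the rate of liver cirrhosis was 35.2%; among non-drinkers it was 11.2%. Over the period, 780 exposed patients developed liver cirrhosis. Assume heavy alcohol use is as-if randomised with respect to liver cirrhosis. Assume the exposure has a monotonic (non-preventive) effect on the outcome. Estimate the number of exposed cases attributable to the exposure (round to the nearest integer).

about 532 cases

p₁ = 0.352, p₀ = 0.112.
PN = (p₁ − p₀)/p₁ = (0.352 − 0.112) / 0.352 ≈ 0.68182.
Attributable cases ≈ PN × (exposed cases) = 0.68182 × 780 ≈ 531.82.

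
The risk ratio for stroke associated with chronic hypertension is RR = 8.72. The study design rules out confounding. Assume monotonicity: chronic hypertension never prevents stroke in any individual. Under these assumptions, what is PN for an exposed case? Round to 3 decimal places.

PN ≈ 0.885

Under exogeneity and monotonicity, PN = (RR − 1) / RR = 1 − 1/RR.
PN = (8.72 − 1) / 8.72 = 7.72 / 8.72 ≈ 0.8853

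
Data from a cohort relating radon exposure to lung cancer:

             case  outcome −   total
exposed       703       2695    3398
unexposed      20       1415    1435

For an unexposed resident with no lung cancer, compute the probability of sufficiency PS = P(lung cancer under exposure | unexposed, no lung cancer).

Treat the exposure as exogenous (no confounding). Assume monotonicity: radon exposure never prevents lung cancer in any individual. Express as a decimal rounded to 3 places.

PS ≈ 0.196

p₁ = P(outcome | exposed) = 703/3398 = 0.20689
p₀ = P(outcome | unexposed) = 20/1435 = 0.013937
Under exogeneity and monotonicity, PS = (p₁ − p₀)/(1 − p₀).
PS = (0.20689 − 0.013937) / 0.98606 ≈ 0.1957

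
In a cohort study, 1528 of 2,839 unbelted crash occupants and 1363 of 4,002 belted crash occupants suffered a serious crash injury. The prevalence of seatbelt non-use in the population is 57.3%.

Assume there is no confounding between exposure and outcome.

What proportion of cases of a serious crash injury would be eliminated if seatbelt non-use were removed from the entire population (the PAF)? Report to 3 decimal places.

p₁ = P(outcome | exposed) = 1528/2839 = 0.53822
p₀ = P(outcome | unexposed) = 1363/4002 = 0.34058
Overall risk P(Y=1) = π·p₁ + (1−π)·p₀ = 0.573×0.53822 + 0.427×0.34058 = 0.45383.
Under exogeneity, PAF = [P(Y=1) − p₀] / P(Y=1).
PAF = (0.45383 − 0.34058) / 0.45383 ≈ 0.2495

PAF ≈ 0.250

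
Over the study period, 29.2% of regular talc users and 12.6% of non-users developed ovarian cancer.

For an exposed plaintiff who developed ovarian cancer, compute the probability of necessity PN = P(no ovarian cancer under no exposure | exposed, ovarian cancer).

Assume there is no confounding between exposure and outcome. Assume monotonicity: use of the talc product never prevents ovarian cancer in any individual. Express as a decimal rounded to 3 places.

p₁ = 0.292, p₀ = 0.126.
Under exogeneity and monotonicity, PN = (p₁ − p₀) / p₁.
PN = (0.292 − 0.126) / 0.292 = 0.166 / 0.292 ≈ 0.5685

PN ≈ 0.568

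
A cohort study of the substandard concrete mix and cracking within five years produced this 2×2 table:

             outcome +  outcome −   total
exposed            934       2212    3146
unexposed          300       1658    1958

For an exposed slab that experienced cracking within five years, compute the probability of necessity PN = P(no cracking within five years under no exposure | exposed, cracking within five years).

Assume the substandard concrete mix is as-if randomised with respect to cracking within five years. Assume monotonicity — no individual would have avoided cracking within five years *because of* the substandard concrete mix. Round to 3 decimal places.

p₁ = P(outcome | exposed) = 934/3146 = 0.29688
p₀ = P(outcome | unexposed) = 300/1958 = 0.15322
Under exogeneity and monotonicity, PN = (p₁ − p₀)/p₁.
PN = (0.29688 − 0.15322) / 0.29688 ≈ 0.4839

PN ≈ 0.484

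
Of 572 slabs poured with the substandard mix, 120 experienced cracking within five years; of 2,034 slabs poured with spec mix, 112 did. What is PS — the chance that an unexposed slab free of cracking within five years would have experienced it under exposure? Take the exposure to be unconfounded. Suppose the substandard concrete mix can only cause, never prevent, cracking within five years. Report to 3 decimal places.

PS ≈ 0.164

p₁ = P(outcome | exposed) = 120/572 = 0.20979
p₀ = P(outcome | unexposed) = 112/2034 = 0.055064
Under exogeneity and monotonicity, PS = (p₁ − p₀) / (1 − p₀).
PS = (0.20979 − 0.055064) / (1 − 0.055064) = 0.15473 / 0.94494 ≈ 0.1637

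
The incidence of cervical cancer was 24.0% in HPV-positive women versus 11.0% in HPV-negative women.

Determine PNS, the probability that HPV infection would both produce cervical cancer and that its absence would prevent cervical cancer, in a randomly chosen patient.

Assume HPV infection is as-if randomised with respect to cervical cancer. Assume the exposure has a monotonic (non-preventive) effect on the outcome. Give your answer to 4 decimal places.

p₁ = 0.24, p₀ = 0.11.
Under exogeneity and monotonicity, PNS = p₁ − p₀.
PNS = 0.24 − 0.11 = 0.13

PNS ≈ 0.1300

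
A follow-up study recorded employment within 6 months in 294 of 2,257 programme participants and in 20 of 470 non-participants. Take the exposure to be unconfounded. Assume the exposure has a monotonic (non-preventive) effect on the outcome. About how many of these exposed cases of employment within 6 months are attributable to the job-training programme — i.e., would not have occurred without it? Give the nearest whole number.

p₁ = P(outcome | exposed) = 294/2257 = 0.13026
p₀ = P(outcome | unexposed) = 20/470 = 0.042553
PN = (p₁ − p₀)/p₁ = (0.13026 − 0.042553) / 0.13026 ≈ 0.67332.
Attributable cases ≈ PN × (exposed cases) = 0.67332 × 294 ≈ 197.96.

about 198 cases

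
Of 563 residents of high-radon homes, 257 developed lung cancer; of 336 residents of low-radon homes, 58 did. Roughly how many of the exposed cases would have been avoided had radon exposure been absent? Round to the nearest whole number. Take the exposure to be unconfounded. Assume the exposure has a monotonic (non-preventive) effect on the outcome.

p₁ = P(outcome | exposed) = 257/563 = 0.45648
p₀ = P(outcome | unexposed) = 58/336 = 0.17262
PN = (p₁ − p₀)/p₁ = (0.45648 − 0.17262) / 0.45648 ≈ 0.62185.
Attributable cases ≈ PN × (exposed cases) = 0.62185 × 257 ≈ 159.82.

about 160 cases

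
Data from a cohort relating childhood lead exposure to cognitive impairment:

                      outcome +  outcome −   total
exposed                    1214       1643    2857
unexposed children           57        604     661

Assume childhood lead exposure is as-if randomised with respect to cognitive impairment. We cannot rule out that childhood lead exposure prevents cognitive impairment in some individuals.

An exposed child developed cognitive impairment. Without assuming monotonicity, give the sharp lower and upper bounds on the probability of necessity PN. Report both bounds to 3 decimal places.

p₁ = P(outcome | exposed) = 1214/2857 = 0.42492
p₀ = P(outcome | unexposed) = 57/661 = 0.086233
Under exogeneity alone the bounds on PN are max{0,(p₁−p₀)/p₁} ≤ PN ≤ min{1,(1−p₀)/p₁}.
  lower = (p₁ − p₀)/p₁ = 0.33869 / 0.42492 ≈ 0.7971
  upper = min{1, (1 − p₀)/p₁} = 0.91377 / 0.42492 ≈ 2.1504 → capped at 1

0.797 ≤ PN ≤ 1.000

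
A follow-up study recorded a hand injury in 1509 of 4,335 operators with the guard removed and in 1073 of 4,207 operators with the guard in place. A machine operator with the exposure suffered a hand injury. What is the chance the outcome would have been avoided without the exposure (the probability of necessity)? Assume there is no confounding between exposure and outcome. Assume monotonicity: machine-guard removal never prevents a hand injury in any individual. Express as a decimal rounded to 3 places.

PN ≈ 0.267

p₁ = P(outcome | exposed) = 1509/4335 = 0.3481
p₀ = P(outcome | unexposed) = 1073/4207 = 0.25505
Under exogeneity and monotonicity, PN = (p₁ − p₀) / p₁.
PN = (0.3481 − 0.25505) / 0.3481 = 0.093046 / 0.3481 ≈ 0.2673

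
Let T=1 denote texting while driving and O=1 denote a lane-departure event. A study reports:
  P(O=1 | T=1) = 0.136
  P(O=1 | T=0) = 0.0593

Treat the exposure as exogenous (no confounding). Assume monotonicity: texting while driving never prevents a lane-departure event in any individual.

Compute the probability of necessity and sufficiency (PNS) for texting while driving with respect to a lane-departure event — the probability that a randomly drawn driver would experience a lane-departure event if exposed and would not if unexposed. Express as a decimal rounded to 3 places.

Let p₁ = 0.136, p₀ = 0.0593.
Under exogeneity and monotonicity, PNS = p₁ − p₀.
PNS = 0.136 − 0.0593 = 0.0767

PNS ≈ 0.077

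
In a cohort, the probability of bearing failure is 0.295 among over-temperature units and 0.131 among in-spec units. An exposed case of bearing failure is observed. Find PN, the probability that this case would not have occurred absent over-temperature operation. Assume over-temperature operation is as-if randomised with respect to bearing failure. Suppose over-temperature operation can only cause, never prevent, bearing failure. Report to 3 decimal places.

Let p₁ = 0.295, p₀ = 0.131.
Under exogeneity and monotonicity, PN = (p₁ − p₀) / p₁.
PN = (0.295 − 0.131) / 0.295 = 0.164 / 0.295 ≈ 0.5559

PN ≈ 0.556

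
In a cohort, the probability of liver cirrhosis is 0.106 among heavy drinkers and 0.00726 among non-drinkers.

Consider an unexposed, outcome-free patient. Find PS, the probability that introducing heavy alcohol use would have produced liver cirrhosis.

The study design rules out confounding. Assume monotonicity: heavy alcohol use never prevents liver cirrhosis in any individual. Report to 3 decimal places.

Let p₁ = 0.106, p₀ = 0.00726.
Under exogeneity and monotonicity, PS = (p₁ − p₀) / (1 − p₀).
PS = (0.106 − 0.00726) / (1 − 0.00726) = 0.09874 / 0.99274 ≈ 0.0995

PS ≈ 0.099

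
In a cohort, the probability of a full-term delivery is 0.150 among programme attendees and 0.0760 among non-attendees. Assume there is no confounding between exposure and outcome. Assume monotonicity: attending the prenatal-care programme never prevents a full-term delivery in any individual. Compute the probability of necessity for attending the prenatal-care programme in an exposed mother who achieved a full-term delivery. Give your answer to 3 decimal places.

PN ≈ 0.493

Let p₁ = 0.15, p₀ = 0.076.
Under exogeneity and monotonicity, PN = (p₁ − p₀) / p₁.
PN = (0.15 − 0.076) / 0.15 = 0.074 / 0.15 ≈ 0.4933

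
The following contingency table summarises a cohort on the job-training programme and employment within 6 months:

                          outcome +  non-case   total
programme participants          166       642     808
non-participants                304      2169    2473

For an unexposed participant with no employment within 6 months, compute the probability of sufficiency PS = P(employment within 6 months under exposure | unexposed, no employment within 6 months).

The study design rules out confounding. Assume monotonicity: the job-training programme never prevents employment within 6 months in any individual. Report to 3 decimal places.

p₁ = P(outcome | exposed) = 166/808 = 0.20545
p₀ = P(outcome | unexposed) = 304/2473 = 0.12293
Under exogeneity and monotonicity, PS = (p₁ − p₀) / (1 − p₀).
PS = (0.20545 − 0.12293) / (1 − 0.12293) = 0.082518 / 0.87707 ≈ 0.0941

PS ≈ 0.094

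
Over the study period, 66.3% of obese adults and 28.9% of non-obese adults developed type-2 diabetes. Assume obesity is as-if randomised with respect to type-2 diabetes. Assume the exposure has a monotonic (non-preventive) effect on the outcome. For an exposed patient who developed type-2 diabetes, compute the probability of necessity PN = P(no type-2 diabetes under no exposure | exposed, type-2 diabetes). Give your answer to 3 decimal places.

p₁ = 0.663, p₀ = 0.289.
Under exogeneity and monotonicity, PN = (p₁ − p₀) / p₁.
PN = (0.663 − 0.289) / 0.663 = 0.374 / 0.663 ≈ 0.5641

PN ≈ 0.564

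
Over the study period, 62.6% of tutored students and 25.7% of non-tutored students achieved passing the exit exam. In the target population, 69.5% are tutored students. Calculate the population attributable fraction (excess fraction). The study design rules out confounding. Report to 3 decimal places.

p₁ = 0.626, p₀ = 0.257.
Overall risk P(Y=1) = π·p₁ + (1−π)·p₀ = 0.695×0.626 + 0.305×0.257 = 0.51345.
Under exogeneity, PAF = [P(Y=1) − p₀] / P(Y=1).
PAF = (0.51345 − 0.257) / 0.51345 ≈ 0.4995

PAF ≈ 0.499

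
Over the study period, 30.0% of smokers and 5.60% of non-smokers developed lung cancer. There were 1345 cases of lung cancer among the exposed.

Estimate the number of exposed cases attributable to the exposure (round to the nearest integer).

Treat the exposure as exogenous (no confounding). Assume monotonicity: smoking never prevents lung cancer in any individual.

p₁ = 0.3, p₀ = 0.056.
PN = (p₁ − p₀)/p₁ = (0.3 − 0.056) / 0.3 ≈ 0.81333.
Attributable cases ≈ PN × (exposed cases) = 0.81333 × 1345 ≈ 1093.93.

about 1094 cases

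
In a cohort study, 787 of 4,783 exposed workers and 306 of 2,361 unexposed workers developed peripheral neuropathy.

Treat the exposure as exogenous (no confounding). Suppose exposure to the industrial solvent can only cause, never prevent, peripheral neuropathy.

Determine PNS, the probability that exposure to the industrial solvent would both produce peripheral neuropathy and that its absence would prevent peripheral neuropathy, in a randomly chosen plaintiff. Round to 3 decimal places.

PNS ≈ 0.035

p₁ = P(outcome | exposed) = 787/4783 = 0.16454
p₀ = P(outcome | unexposed) = 306/2361 = 0.12961
Under exogeneity and monotonicity, PNS = p₁ − p₀.
PNS = 0.16454 − 0.12961 = 0.034935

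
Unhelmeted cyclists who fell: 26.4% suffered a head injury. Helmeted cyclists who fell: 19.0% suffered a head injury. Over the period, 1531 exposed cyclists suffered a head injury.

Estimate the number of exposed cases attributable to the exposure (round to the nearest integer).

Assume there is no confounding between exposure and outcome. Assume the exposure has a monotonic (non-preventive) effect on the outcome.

p₁ = 0.264, p₀ = 0.19.
PN = (p₁ − p₀)/p₁ = (0.264 − 0.19) / 0.264 ≈ 0.28030.
Attributable cases ≈ PN × (exposed cases) = 0.28030 × 1531 ≈ 429.14.

about 429 cases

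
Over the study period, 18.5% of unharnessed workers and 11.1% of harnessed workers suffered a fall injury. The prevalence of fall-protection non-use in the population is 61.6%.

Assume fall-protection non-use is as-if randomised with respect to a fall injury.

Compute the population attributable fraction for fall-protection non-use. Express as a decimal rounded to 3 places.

PAF ≈ 0.291

p₁ = 0.185, p₀ = 0.111.
Overall risk P(Y=1) = π·p₁ + (1−π)·p₀ = 0.616×0.185 + 0.384×0.111 = 0.15658.
Under exogeneity, PAF = [P(Y=1) − p₀] / P(Y=1).
PAF = (0.15658 − 0.111) / 0.15658 ≈ 0.2911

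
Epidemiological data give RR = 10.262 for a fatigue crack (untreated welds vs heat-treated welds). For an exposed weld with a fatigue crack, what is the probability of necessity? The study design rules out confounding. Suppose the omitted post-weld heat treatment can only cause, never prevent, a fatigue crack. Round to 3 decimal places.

PN ≈ 0.903

Under exogeneity and monotonicity, PN = (RR − 1) / RR = 1 − 1/RR.
PN = (10.262 − 1) / 10.262 = 9.262 / 10.262 ≈ 0.9026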